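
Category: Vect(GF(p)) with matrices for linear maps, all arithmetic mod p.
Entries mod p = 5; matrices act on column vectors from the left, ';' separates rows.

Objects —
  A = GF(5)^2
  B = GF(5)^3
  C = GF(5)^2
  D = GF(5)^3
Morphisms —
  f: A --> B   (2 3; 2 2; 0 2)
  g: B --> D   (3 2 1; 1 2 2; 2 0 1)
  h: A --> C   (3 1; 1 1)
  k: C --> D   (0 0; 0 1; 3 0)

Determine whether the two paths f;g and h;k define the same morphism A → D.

1) trace f;g:
  e0=⟨1,0⟩ f-->⟨2,2,0⟩ g-->⟨0,1,4⟩
  e1=⟨0,1⟩ f-->⟨3,2,2⟩ g-->⟨0,1,3⟩
  result₁ = (0 0; 1 1; 4 3)
2) trace h;k:
  e0=⟨1,0⟩ h-->⟨3,1⟩ k-->⟨0,1,4⟩
  e1=⟨0,1⟩ h-->⟨1,1⟩ k-->⟨0,1,3⟩
  result₂ = (0 0; 1 1; 4 3)
Equal? same morphism ✓

Answer: COMMUTES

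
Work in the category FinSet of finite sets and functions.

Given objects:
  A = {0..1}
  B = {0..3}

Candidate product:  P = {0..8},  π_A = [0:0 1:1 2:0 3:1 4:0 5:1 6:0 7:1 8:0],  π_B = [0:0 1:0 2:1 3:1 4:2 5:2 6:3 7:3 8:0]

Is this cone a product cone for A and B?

|A|·|B| = 2·4 = 8;  |P| = 9
  → cardinalities differ; no bijection possible.

Answer: NOT A VALID PRODUCT — |P|=9 ≠ |A|·|B|=8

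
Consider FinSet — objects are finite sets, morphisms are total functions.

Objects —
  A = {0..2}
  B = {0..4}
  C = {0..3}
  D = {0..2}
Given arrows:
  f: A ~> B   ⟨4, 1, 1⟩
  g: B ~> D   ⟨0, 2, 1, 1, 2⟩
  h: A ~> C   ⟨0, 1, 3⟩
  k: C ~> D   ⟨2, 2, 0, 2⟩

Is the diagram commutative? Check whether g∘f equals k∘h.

Answer: COMMUTES

Work:
1) trace f;g:
  0 f~>4 g~>2
  1 f~>1 g~>2
  2 f~>1 g~>2
  ⟦path⟧₁ = ⟨2, 2, 2⟩
2) trace h;k:
  0 h~>0 k~>2
  1 h~>1 k~>2
  2 h~>3 k~>2
  ⟦path⟧₂ = ⟨2, 2, 2⟩
Equal? equal; square commutes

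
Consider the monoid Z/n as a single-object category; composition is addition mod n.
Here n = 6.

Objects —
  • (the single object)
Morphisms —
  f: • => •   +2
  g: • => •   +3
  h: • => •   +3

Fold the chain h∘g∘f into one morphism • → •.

Answer: +2

Trace:
  0 +2≡2 +3≡5 +3≡2  (mod 6)
result: +2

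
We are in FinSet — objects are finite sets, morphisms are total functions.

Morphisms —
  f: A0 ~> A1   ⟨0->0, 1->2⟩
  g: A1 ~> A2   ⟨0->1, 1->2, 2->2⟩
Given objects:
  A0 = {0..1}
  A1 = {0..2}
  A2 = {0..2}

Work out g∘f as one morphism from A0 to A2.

  0 f~>0 g~>1
  1 f~>2 g~>2
composite: ⟨0->1, 1->2⟩

Answer: ⟨0->1, 1->2⟩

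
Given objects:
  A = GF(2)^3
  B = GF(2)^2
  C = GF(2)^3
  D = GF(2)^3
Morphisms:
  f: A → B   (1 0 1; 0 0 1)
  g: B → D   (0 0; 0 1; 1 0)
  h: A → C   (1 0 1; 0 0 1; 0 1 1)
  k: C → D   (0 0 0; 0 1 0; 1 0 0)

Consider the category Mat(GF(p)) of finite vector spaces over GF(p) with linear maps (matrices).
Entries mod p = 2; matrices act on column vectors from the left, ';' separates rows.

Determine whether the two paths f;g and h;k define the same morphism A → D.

Along f;g (path 1):
  e0=(1,0,0) f→(1,0) g→(0,0,1)
  e1=(0,1,0) f→(0,0) g→(0,0,0)
  e2=(0,0,1) f→(1,1) g→(0,1,1)
  composite₁ = (0 0 0; 0 0 1; 1 0 1)
Along h;k (path 2):
  e0=(1,0,0) h→(1,0,0) k→(0,0,1)
  e1=(0,1,0) h→(0,0,1) k→(0,0,0)
  e2=(0,0,1) h→(1,1,1) k→(0,1,1)
  composite₂ = (0 0 0; 0 0 1; 1 0 1)
Equal? equal; square commutes

Answer: COMMUTES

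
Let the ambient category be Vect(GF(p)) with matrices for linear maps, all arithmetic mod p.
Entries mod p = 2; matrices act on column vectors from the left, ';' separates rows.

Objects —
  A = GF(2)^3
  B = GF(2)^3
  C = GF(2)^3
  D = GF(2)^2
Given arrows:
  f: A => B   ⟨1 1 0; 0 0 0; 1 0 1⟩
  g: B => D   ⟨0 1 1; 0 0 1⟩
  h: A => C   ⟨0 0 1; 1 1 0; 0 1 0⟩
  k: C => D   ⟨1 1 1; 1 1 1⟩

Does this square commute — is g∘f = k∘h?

Path 1 = f;g:
  e0=[1,0,0] f=>[1,0,1] g=>[1,1]
  e1=[0,1,0] f=>[1,0,0] g=>[0,0]
  e2=[0,0,1] f=>[0,0,1] g=>[1,1]
  result₁ = ⟨1 0 1; 1 0 1⟩
Path 2 = h;k:
  e0=[1,0,0] h=>[0,1,0] k=>[1,1]
  e1=[0,1,0] h=>[0,1,1] k=>[0,0]
  e2=[0,0,1] h=>[1,0,0] k=>[1,1]
  result₂ = ⟨1 0 1; 1 0 1⟩
Equal? YES — commutes

Answer: COMMUTES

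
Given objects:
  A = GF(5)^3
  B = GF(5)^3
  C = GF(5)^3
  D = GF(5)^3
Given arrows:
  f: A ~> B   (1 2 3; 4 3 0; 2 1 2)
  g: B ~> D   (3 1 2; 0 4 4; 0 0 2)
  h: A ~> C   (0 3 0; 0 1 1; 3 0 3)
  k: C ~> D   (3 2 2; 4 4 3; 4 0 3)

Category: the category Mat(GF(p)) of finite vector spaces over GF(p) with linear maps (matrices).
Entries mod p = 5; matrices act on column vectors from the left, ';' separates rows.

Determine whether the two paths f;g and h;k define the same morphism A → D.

1) trace f;g:
  e0=(1,0,0) f~>(1,4,2) g~>(1,4,4)
  e1=(0,1,0) f~>(2,3,1) g~>(1,1,2)
  e2=(0,0,1) f~>(3,0,2) g~>(3,3,4)
  composite₁ = (1 1 3; 4 1 3; 4 2 4)
2) trace h;k:
  e0=(1,0,0) h~>(0,0,3) k~>(1,4,4)
  e1=(0,1,0) h~>(3,1,0) k~>(1,1,2)
  e2=(0,0,1) h~>(0,1,3) k~>(3,3,4)
  composite₂ = (1 1 3; 4 1 3; 4 2 4)
Equal? YES — commutes

Answer: COMMUTES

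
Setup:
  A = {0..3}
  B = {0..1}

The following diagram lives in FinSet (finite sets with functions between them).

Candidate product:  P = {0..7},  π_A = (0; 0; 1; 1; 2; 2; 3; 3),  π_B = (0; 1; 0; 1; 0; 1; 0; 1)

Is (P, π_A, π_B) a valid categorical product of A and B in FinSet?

Answer: VALID PRODUCT

Derivation:
|A|·|B| = 4·2 = 8;  |P| = 8
Check the pairing map k ↦ (π_A(k), π_B(k)):
  0 -> (0,0)
  1 -> (0,1)
  2 -> (1,0)
  3 -> (1,1)
  4 -> (2,0)
  5 -> (2,1)
  6 -> (3,0)
  7 -> (3,1)
distinct pairs in image: 8 / 8 needed
  → bijection onto A×B; projections well-typed.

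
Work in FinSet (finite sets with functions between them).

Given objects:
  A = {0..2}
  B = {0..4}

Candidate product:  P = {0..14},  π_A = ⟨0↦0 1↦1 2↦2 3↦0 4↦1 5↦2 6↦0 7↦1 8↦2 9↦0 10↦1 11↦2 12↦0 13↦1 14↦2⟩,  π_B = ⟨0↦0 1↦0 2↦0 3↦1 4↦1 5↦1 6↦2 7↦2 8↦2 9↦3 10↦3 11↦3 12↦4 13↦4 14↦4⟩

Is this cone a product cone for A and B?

Answer: VALID PRODUCT

Derivation:
|A|·|B| = 3·5 = 15;  |P| = 15
Check the pairing map k ↦ (π_A(k), π_B(k)):
  0 ↦ (0,0)
  1 ↦ (1,0)
  2 ↦ (2,0)
  3 ↦ (0,1)
  4 ↦ (1,1)
  5 ↦ (2,1)
  6 ↦ (0,2)
  7 ↦ (1,2)
  8 ↦ (2,2)
  9 ↦ (0,3)
  10 ↦ (1,3)
  11 ↦ (2,3)
  12 ↦ (0,4)
  13 ↦ (1,4)
  14 ↦ (2,4)
distinct pairs in image: 15 / 15 needed
  → bijection onto A×B; projections well-typed.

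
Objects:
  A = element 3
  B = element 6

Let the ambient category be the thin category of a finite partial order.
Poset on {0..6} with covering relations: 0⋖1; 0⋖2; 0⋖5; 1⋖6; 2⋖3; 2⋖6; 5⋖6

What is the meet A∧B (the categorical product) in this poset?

Answer: A∧B = 2

Trace:
Common predecessors of 3,6: {0,2}
  0 ⊑ 2
  2 ⊑ 2
glb = 2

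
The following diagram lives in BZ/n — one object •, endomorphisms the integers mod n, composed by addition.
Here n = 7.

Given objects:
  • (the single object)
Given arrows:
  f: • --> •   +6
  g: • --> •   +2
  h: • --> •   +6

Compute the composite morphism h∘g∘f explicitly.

  0 +6≡6 +2≡1 +6≡0  (mod 7)
composite: +0

Answer: +0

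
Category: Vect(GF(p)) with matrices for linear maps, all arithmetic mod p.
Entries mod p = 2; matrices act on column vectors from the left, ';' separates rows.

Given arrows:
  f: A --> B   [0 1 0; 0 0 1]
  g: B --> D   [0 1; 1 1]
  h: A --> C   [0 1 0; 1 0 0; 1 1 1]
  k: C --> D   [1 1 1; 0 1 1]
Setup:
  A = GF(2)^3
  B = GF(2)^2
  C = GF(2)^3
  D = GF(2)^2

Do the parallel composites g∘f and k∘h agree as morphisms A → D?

Answer: COMMUTES

Derivation:
Along f;g (path 1):
  e0=⟨1,0,0⟩ f-->⟨0,0⟩ g-->⟨0,0⟩
  e1=⟨0,1,0⟩ f-->⟨1,0⟩ g-->⟨0,1⟩
  e2=⟨0,0,1⟩ f-->⟨0,1⟩ g-->⟨1,1⟩
  composite₁ = [0 0 1; 0 1 1]
Along h;k (path 2):
  e0=⟨1,0,0⟩ h-->⟨0,1,1⟩ k-->⟨0,0⟩
  e1=⟨0,1,0⟩ h-->⟨1,0,1⟩ k-->⟨0,1⟩
  e2=⟨0,0,1⟩ h-->⟨0,0,1⟩ k-->⟨1,1⟩
  composite₂ = [0 0 1; 0 1 1]
Equal? YES — commutes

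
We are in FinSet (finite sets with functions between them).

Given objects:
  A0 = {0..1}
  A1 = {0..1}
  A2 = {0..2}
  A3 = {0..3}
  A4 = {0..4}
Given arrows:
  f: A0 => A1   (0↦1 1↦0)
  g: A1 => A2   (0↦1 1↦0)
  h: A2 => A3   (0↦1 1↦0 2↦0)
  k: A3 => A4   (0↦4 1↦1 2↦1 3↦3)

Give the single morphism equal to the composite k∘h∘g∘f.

  0 f=>1 g=>0 h=>1 k=>1
  1 f=>0 g=>1 h=>0 k=>4
composite: (0↦1 1↦4)

Answer: (0↦1 1↦4)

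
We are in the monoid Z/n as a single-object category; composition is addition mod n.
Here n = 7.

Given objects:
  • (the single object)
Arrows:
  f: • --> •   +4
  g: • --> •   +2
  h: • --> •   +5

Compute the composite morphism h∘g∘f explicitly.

Answer: +4

Derivation:
  0 +4≡4 +2≡6 +5≡4  (mod 7)
⟦path⟧: +4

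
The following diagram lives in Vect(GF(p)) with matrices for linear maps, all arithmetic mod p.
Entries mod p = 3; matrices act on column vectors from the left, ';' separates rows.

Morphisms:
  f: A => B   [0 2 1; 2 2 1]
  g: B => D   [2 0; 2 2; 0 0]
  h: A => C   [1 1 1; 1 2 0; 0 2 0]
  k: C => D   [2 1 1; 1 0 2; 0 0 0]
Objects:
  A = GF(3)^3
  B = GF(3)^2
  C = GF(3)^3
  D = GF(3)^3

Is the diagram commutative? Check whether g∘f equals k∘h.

Answer: DOES NOT COMMUTE

Work:
Path 1 = f;g:
  e0=(1,0,0) f=>(0,2) g=>(0,1,0)
  e1=(0,1,0) f=>(2,2) g=>(1,2,0)
  e2=(0,0,1) f=>(1,1) g=>(2,1,0)
  ⟦path⟧₁ = [0 1 2; 1 2 1; 0 0 0]
Path 2 = h;k:
  e0=(1,0,0) h=>(1,1,0) k=>(0,1,0)
  e1=(0,1,0) h=>(1,2,2) k=>(0,2,0)
  e2=(0,0,1) h=>(1,0,0) k=>(2,1,0)
  ⟦path⟧₂ = [0 0 2; 1 2 1; 0 0 0]
Equal? differ; not commutative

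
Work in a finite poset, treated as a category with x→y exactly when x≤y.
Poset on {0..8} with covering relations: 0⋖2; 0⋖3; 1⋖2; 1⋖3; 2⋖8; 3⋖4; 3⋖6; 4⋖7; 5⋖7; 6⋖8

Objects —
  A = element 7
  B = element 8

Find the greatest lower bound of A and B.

Common predecessors of 7,8: {0,1,3}
  0 <= 3
  1 <= 3
  3 <= 3
glb = 3

Answer: A∧B = 3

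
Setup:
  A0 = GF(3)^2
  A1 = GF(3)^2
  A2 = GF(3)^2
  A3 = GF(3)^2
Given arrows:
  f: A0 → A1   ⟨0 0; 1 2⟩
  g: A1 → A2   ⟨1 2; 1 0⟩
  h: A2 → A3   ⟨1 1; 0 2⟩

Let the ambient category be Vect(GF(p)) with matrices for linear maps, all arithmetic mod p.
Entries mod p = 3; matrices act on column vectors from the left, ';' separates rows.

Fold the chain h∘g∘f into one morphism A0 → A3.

Answer: ⟨2 1; 0 0⟩

Work:
  e0=⟨1,0⟩ f→⟨0,1⟩ g→⟨2,0⟩ h→⟨2,0⟩
  e1=⟨0,1⟩ f→⟨0,2⟩ g→⟨1,0⟩ h→⟨1,0⟩
⟦path⟧: ⟨2 1; 0 0⟩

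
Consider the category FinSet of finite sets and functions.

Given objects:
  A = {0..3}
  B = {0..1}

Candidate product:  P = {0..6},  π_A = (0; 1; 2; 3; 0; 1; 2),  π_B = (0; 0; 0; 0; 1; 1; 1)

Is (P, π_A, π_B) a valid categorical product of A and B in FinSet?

|A|·|B| = 4·2 = 8;  |P| = 7
  → cardinalities differ; no bijection possible.

Answer: NOT A VALID PRODUCT — |P|=7 ≠ |A|·|B|=8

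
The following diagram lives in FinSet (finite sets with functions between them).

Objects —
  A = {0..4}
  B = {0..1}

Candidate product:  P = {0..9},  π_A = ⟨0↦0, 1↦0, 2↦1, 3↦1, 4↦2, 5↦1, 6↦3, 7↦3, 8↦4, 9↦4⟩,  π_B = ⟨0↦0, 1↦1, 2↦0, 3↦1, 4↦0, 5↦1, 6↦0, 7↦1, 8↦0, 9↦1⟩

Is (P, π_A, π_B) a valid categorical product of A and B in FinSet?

|A|·|B| = 5·2 = 10;  |P| = 10
Check the pairing map k ↦ (π_A(k), π_B(k)):
  0 ↦ (0,0)
  1 ↦ (0,1)
  2 ↦ (1,0)
  3 ↦ (1,1)
  4 ↦ (2,0)
  5 ↦ (1,1)  ✗ repeats pair of k=3
  6 ↦ (3,0)
  7 ↦ (3,1)
  8 ↦ (4,0)
  9 ↦ (4,1)
distinct pairs in image: 9 / 10 needed
  → (1,1) hit at k=3 and k=5

Answer: NOT A VALID PRODUCT — duplicate pair at indices 3,5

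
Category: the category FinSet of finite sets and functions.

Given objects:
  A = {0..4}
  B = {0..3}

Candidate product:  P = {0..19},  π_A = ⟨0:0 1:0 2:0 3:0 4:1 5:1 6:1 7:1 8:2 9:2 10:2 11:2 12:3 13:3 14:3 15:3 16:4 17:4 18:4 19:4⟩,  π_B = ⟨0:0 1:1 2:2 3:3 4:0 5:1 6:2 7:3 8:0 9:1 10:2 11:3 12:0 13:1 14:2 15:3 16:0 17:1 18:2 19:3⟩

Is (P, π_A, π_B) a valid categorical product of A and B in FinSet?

|A|·|B| = 5·4 = 20;  |P| = 20
Check the pairing map k ↦ (π_A(k), π_B(k)):
  0 : (0,0)
  1 : (0,1)
  2 : (0,2)
  3 : (0,3)
  4 : (1,0)
  5 : (1,1)
  6 : (1,2)
  7 : (1,3)
  8 : (2,0)
  9 : (2,1)
  10 : (2,2)
  11 : (2,3)
  12 : (3,0)
  13 : (3,1)
  14 : (3,2)
  15 : (3,3)
  16 : (4,0)
  17 : (4,1)
  18 : (4,2)
  19 : (4,3)
distinct pairs in image: 20 / 20 needed
  → bijection onto A×B; projections well-typed.

Answer: VALID PRODUCT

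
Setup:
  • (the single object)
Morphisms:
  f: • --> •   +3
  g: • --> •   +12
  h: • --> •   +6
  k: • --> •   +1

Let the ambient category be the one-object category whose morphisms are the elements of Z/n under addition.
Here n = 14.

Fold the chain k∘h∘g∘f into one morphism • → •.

Answer: +8

Derivation:
  0 +3≡3 +12≡1 +6≡7 +1≡8  (mod 14)
⟦path⟧: +8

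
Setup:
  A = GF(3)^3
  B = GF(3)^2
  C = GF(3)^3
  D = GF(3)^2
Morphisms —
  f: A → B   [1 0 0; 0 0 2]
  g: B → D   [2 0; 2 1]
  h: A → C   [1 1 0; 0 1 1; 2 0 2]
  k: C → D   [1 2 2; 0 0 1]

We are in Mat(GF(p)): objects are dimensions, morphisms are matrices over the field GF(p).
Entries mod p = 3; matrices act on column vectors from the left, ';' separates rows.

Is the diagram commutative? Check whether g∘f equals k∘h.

Answer: COMMUTES

Derivation:
1) trace f;g:
  e0=(1,0,0) f→(1,0) g→(2,2)
  e1=(0,1,0) f→(0,0) g→(0,0)
  e2=(0,0,1) f→(0,2) g→(0,2)
  result₁ = [2 0 0; 2 0 2]
2) trace h;k:
  e0=(1,0,0) h→(1,0,2) k→(2,2)
  e1=(0,1,0) h→(1,1,0) k→(0,0)
  e2=(0,0,1) h→(0,1,2) k→(0,2)
  result₂ = [2 0 0; 2 0 2]
Equal? YES — commutes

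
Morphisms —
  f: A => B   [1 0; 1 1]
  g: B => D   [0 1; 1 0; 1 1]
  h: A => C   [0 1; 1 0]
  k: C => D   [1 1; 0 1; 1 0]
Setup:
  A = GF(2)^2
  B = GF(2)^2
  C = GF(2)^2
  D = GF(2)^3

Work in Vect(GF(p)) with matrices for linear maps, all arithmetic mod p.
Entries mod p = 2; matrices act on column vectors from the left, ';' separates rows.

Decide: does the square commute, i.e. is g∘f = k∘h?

Answer: COMMUTES

Trace:
1) trace f;g:
  e0=(1,0) f=>(1,1) g=>(1,1,0)
  e1=(0,1) f=>(0,1) g=>(1,0,1)
  ⟦path⟧₁ = [1 1; 1 0; 0 1]
2) trace h;k:
  e0=(1,0) h=>(0,1) k=>(1,1,0)
  e1=(0,1) h=>(1,0) k=>(1,0,1)
  ⟦path⟧₂ = [1 1; 1 0; 0 1]
Equal? YES — commutes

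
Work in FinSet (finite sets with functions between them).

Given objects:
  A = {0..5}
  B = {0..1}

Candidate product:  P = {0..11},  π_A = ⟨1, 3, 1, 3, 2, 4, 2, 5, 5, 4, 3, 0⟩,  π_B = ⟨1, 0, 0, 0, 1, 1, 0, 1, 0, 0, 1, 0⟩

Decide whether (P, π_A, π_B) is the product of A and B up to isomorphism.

|A|·|B| = 6·2 = 12;  |P| = 12
Check the pairing map k ↦ (π_A(k), π_B(k)):
  0 : (1,1)
  1 : (3,0)
  2 : (1,0)
  3 : (3,0)  ✗ repeats pair of k=1
  4 : (2,1)
  5 : (4,1)
  6 : (2,0)
  7 : (5,1)
  8 : (5,0)
  9 : (4,0)
  10 : (3,1)
  11 : (0,0)
distinct pairs in image: 11 / 12 needed
  → (3,0) hit at k=1 and k=3

Answer: NOT A VALID PRODUCT — duplicate pair at indices 1,3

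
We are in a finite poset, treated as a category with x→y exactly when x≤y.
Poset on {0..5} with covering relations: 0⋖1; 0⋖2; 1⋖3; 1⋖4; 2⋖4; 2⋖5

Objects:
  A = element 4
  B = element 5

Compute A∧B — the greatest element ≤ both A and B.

Answer: A∧B = 2

Derivation:
Lower bounds of A=4 and B=5: {0,2}
  0 ⊑ 2
  2 ⊑ 2
glb = 2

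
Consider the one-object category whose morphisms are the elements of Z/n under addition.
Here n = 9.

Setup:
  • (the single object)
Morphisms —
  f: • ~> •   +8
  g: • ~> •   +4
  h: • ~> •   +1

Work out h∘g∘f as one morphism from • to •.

Answer: +4

Derivation:
  0 +8≡8 +4≡3 +1≡4  (mod 9)
⟦path⟧: +4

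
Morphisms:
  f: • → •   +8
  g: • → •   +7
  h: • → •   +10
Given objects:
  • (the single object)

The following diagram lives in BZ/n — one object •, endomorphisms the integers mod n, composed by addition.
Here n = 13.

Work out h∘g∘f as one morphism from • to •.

Answer: +12

Trace:
  0 +8≡8 +7≡2 +10≡12  (mod 13)
⟦path⟧: +12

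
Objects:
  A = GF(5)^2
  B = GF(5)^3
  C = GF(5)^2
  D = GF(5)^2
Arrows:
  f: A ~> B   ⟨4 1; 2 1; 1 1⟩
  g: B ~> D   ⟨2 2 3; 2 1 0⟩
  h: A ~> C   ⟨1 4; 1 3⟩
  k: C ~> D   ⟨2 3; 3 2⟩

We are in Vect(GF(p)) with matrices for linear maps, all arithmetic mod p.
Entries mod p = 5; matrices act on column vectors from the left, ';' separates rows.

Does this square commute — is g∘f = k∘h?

Path 1 = f;g:
  e0=[1,0] f~>[4,2,1] g~>[0,0]
  e1=[0,1] f~>[1,1,1] g~>[2,3]
  ⟦path⟧₁ = ⟨0 2; 0 3⟩
Path 2 = h;k:
  e0=[1,0] h~>[1,1] k~>[0,0]
  e1=[0,1] h~>[4,3] k~>[2,3]
  ⟦path⟧₂ = ⟨0 2; 0 3⟩
Equal? same morphism ✓

Answer: COMMUTES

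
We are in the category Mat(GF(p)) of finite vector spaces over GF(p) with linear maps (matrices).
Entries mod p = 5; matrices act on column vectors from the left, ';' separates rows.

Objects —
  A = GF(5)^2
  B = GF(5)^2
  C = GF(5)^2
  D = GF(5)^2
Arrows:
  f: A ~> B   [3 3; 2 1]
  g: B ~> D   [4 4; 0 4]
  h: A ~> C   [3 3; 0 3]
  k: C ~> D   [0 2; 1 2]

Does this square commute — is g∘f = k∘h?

Answer: COMMUTES

Work:
1) trace f;g:
  e0=(1,0) f~>(3,2) g~>(0,3)
  e1=(0,1) f~>(3,1) g~>(1,4)
  result₁ = [0 1; 3 4]
2) trace h;k:
  e0=(1,0) h~>(3,0) k~>(0,3)
  e1=(0,1) h~>(3,3) k~>(1,4)
  result₂ = [0 1; 3 4]
Equal? YES — commutes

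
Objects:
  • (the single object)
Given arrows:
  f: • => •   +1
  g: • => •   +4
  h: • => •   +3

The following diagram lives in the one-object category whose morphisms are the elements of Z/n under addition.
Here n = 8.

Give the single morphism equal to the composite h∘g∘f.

  0 +1≡1 +4≡5 +3≡0  (mod 8)
result: +0

Answer: +0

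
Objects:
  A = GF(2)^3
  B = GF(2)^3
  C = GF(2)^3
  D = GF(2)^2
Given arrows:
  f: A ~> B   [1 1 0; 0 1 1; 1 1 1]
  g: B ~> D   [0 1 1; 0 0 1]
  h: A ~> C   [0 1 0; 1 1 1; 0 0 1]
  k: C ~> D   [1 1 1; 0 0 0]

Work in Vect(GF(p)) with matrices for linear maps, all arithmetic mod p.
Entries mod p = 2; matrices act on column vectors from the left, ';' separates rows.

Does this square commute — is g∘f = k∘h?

Answer: DOES NOT COMMUTE

Work:
Path 1 = f;g:
  e0=[1,0,0] f~>[1,0,1] g~>[1,1]
  e1=[0,1,0] f~>[1,1,1] g~>[0,1]
  e2=[0,0,1] f~>[0,1,1] g~>[0,1]
  result₁ = [1 0 0; 1 1 1]
Path 2 = h;k:
  e0=[1,0,0] h~>[0,1,0] k~>[1,0]
  e1=[0,1,0] h~>[1,1,0] k~>[0,0]
  e2=[0,0,1] h~>[0,1,1] k~>[0,0]
  result₂ = [1 0 0; 0 0 0]
Equal? differ; not commutative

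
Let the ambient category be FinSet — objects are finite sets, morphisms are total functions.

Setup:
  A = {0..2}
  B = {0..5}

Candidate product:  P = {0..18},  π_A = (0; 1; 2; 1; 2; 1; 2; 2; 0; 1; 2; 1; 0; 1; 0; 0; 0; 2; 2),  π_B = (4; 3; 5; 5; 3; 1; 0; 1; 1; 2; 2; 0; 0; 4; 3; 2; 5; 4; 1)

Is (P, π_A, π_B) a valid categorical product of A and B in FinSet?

|A|·|B| = 3·6 = 18;  |P| = 19
  → cardinalities differ; no bijection possible.

Answer: NOT A VALID PRODUCT — |P|=19 ≠ |A|·|B|=18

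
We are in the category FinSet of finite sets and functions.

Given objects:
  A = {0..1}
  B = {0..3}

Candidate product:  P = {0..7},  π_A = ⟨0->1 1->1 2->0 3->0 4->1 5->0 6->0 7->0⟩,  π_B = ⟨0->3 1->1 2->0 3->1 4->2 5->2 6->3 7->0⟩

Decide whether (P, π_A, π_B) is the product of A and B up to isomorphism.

Answer: NOT A VALID PRODUCT — duplicate pair at indices 2,7

Trace:
|A|·|B| = 2·4 = 8;  |P| = 8
Check the pairing map k ↦ (π_A(k), π_B(k)):
  0 -> (1,3)
  1 -> (1,1)
  2 -> (0,0)
  3 -> (0,1)
  4 -> (1,2)
  5 -> (0,2)
  6 -> (0,3)
  7 -> (0,0)  ✗ repeats pair of k=2
distinct pairs in image: 7 / 8 needed
  → (0,0) hit at k=2 and k=7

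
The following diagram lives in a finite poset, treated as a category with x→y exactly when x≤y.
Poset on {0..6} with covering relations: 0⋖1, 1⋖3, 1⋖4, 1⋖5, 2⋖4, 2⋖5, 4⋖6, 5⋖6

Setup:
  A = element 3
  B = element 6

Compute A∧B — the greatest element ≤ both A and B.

Lower bounds of A=3 and B=6: {0,1}
  0 <= 1
  1 <= 1
glb = 1

Answer: A∧B = 1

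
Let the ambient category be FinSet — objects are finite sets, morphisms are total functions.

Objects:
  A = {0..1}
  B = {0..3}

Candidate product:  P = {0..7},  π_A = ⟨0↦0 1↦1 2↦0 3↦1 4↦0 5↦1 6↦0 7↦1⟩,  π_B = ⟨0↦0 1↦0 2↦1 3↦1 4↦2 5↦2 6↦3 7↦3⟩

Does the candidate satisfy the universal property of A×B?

Answer: VALID PRODUCT

Derivation:
|A|·|B| = 2·4 = 8;  |P| = 8
Check the pairing map k ↦ (π_A(k), π_B(k)):
  0 ↦ (0,0)
  1 ↦ (1,0)
  2 ↦ (0,1)
  3 ↦ (1,1)
  4 ↦ (0,2)
  5 ↦ (1,2)
  6 ↦ (0,3)
  7 ↦ (1,3)
distinct pairs in image: 8 / 8 needed
  → bijection onto A×B; projections well-typed.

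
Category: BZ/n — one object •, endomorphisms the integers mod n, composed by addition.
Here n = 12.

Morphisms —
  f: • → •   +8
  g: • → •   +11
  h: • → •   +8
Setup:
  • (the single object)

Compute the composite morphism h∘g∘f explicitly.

  0 +8≡8 +11≡7 +8≡3  (mod 12)
composite: +3

Answer: +3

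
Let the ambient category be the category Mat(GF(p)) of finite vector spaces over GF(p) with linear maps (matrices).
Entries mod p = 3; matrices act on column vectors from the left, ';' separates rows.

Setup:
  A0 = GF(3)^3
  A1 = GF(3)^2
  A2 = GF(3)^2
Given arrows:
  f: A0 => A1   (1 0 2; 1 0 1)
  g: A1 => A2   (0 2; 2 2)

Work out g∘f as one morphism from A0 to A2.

  e0=(1,0,0) f=>(1,1) g=>(2,1)
  e1=(0,1,0) f=>(0,0) g=>(0,0)
  e2=(0,0,1) f=>(2,1) g=>(2,0)
result: (2 0 2; 1 0 0)

Answer: (2 0 2; 1 0 0)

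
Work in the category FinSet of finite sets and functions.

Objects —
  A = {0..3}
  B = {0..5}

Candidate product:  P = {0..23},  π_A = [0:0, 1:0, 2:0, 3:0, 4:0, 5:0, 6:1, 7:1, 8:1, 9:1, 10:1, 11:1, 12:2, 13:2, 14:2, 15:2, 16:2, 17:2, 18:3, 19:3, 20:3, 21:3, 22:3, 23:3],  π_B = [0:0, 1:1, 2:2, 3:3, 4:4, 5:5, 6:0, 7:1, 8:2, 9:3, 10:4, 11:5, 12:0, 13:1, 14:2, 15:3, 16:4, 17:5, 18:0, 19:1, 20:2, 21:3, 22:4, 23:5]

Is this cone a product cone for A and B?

|A|·|B| = 4·6 = 24;  |P| = 24
Check the pairing map k ↦ (π_A(k), π_B(k)):
  0 : (0,0)
  1 : (0,1)
  2 : (0,2)
  3 : (0,3)
  4 : (0,4)
  5 : (0,5)
  6 : (1,0)
  7 : (1,1)
  8 : (1,2)
  9 : (1,3)
  10 : (1,4)
  11 : (1,5)
  12 : (2,0)
  13 : (2,1)
  14 : (2,2)
  15 : (2,3)
  16 : (2,4)
  17 : (2,5)
  18 : (3,0)
  19 : (3,1)
  20 : (3,2)
  21 : (3,3)
  22 : (3,4)
  23 : (3,5)
distinct pairs in image: 24 / 24 needed
  → bijection onto A×B; projections well-typed.

Answer: VALID PRODUCT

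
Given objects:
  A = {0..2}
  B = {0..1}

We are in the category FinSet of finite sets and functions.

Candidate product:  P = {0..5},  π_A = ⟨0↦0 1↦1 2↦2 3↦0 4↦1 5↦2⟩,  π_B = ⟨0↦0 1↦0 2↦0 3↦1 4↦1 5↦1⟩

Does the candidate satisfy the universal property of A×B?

|A|·|B| = 3·2 = 6;  |P| = 6
Check the pairing map k ↦ (π_A(k), π_B(k)):
  0 ↦ (0,0)
  1 ↦ (1,0)
  2 ↦ (2,0)
  3 ↦ (0,1)
  4 ↦ (1,1)
  5 ↦ (2,1)
distinct pairs in image: 6 / 6 needed
  → bijection onto A×B; projections well-typed.

Answer: VALID PRODUCT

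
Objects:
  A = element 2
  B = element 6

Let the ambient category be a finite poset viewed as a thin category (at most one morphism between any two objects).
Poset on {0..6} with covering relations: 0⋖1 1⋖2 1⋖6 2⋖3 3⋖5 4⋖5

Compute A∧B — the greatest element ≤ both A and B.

Common predecessors of 2,6: {0,1}
  0 ⊑ 1
  1 ⊑ 1
glb = 1

Answer: A∧B = 1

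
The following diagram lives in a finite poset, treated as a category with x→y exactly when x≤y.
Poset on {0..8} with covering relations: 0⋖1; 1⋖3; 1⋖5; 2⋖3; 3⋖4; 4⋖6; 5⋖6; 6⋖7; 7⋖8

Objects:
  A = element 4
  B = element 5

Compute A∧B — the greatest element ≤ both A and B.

Answer: A∧B = 1

Derivation:
Lower bounds of A=4 and B=5: {0,1}
  0 ⊑ 1
  1 ⊑ 1
glb = 1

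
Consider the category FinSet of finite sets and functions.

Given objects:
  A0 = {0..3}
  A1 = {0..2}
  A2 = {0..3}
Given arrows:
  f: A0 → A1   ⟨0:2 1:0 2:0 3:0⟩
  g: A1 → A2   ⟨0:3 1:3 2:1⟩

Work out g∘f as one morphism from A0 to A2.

  0 f→2 g→1
  1 f→0 g→3
  2 f→0 g→3
  3 f→0 g→3
⟦path⟧: ⟨0:1 1:3 2:3 3:3⟩

Answer: ⟨0:1 1:3 2:3 3:3⟩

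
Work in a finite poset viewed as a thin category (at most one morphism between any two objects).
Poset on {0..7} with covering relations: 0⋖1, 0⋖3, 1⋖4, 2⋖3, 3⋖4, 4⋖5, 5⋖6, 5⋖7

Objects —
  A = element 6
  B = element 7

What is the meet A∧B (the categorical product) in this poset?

Common predecessors of 6,7: {0,1,2,3,4,5}
  0 ≤ 5
  1 ≤ 5
  2 ≤ 5
  3 ≤ 5
  4 ≤ 5
  5 ≤ 5
glb = 5

Answer: A∧B = 5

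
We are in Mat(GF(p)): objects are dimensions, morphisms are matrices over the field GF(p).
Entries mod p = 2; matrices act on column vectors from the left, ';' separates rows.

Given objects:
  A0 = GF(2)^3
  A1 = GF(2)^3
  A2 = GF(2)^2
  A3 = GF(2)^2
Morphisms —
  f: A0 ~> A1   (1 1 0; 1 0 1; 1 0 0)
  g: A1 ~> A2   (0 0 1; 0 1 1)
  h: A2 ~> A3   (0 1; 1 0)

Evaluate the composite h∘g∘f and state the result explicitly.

  e0=(1,0,0) f~>(1,1,1) g~>(1,0) h~>(0,1)
  e1=(0,1,0) f~>(1,0,0) g~>(0,0) h~>(0,0)
  e2=(0,0,1) f~>(0,1,0) g~>(0,1) h~>(1,0)
composite: (0 0 1; 1 0 0)

Answer: (0 0 1; 1 0 0)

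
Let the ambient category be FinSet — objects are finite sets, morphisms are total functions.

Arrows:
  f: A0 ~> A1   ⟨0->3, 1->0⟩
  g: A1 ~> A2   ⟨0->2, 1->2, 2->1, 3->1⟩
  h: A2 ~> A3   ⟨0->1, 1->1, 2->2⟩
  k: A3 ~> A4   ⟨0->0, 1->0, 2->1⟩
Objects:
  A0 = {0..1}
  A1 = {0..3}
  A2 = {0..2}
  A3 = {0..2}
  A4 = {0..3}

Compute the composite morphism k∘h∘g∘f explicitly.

Answer: ⟨0->0, 1->1⟩

Work:
  0 f~>3 g~>1 h~>1 k~>0
  1 f~>0 g~>2 h~>2 k~>1
⟦path⟧: ⟨0->0, 1->1⟩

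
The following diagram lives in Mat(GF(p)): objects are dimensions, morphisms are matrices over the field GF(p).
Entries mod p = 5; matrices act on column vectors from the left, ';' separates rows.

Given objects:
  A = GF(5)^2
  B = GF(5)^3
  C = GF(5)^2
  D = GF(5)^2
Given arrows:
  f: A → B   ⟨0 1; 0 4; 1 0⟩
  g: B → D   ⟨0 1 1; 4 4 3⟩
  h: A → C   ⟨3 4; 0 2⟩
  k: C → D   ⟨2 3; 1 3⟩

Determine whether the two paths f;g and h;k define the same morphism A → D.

Along f;g (path 1):
  e0=⟨1,0⟩ f→⟨0,0,1⟩ g→⟨1,3⟩
  e1=⟨0,1⟩ f→⟨1,4,0⟩ g→⟨4,0⟩
  ⟦path⟧₁ = ⟨1 4; 3 0⟩
Along h;k (path 2):
  e0=⟨1,0⟩ h→⟨3,0⟩ k→⟨1,3⟩
  e1=⟨0,1⟩ h→⟨4,2⟩ k→⟨4,0⟩
  ⟦path⟧₂ = ⟨1 4; 3 0⟩
Equal? equal; square commutes

Answer: COMMUTES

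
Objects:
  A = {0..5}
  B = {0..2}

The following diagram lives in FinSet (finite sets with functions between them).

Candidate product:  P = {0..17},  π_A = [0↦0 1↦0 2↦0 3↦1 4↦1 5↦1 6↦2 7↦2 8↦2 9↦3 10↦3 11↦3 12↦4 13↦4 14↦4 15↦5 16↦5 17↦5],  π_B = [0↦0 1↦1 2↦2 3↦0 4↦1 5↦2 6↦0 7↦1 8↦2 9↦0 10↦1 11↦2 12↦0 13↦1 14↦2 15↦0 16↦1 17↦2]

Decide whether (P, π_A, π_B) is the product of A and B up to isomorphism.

Answer: VALID PRODUCT

Work:
|A|·|B| = 6·3 = 18;  |P| = 18
Check the pairing map k ↦ (π_A(k), π_B(k)):
  0 ↦ (0,0)
  1 ↦ (0,1)
  2 ↦ (0,2)
  3 ↦ (1,0)
  4 ↦ (1,1)
  5 ↦ (1,2)
  6 ↦ (2,0)
  7 ↦ (2,1)
  8 ↦ (2,2)
  9 ↦ (3,0)
  10 ↦ (3,1)
  11 ↦ (3,2)
  12 ↦ (4,0)
  13 ↦ (4,1)
  14 ↦ (4,2)
  15 ↦ (5,0)
  16 ↦ (5,1)
  17 ↦ (5,2)
distinct pairs in image: 18 / 18 needed
  → bijection onto A×B; projections well-typed.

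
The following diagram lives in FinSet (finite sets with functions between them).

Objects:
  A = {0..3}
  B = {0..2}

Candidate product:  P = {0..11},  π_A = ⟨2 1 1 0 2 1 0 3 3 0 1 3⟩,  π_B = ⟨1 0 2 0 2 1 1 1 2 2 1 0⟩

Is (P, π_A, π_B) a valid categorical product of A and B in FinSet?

Answer: NOT A VALID PRODUCT — duplicate pair at indices 10,5

Derivation:
|A|·|B| = 4·3 = 12;  |P| = 12
Check the pairing map k ↦ (π_A(k), π_B(k)):
  0 -> (2,1)
  1 -> (1,0)
  2 -> (1,2)
  3 -> (0,0)
  4 -> (2,2)
  5 -> (1,1)
  6 -> (0,1)
  7 -> (3,1)
  8 -> (3,2)
  9 -> (0,2)
  10 -> (1,1)  ✗ repeats pair of k=5
  11 -> (3,0)
distinct pairs in image: 11 / 12 needed
  → (1,1) hit at k=5 and k=10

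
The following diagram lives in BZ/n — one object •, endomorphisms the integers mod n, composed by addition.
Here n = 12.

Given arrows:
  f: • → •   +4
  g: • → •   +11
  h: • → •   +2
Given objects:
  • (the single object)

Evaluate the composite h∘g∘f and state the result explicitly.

Answer: +5

Work:
  0 +4≡4 +11≡3 +2≡5  (mod 12)
composite: +5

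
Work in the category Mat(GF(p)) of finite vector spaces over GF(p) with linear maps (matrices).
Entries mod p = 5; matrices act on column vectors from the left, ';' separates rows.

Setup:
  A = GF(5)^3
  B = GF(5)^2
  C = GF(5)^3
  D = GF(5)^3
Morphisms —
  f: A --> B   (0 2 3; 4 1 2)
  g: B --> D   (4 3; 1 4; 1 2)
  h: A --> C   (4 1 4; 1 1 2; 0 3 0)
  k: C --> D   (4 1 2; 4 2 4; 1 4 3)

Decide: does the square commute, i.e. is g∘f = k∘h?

Answer: DOES NOT COMMUTE

Trace:
1) trace f;g:
  e0=(1,0,0) f-->(0,4) g-->(2,1,3)
  e1=(0,1,0) f-->(2,1) g-->(1,1,4)
  e2=(0,0,1) f-->(3,2) g-->(3,1,2)
  result₁ = (2 1 3; 1 1 1; 3 4 2)
2) trace h;k:
  e0=(1,0,0) h-->(4,1,0) k-->(2,3,3)
  e1=(0,1,0) h-->(1,1,3) k-->(1,3,4)
  e2=(0,0,1) h-->(4,2,0) k-->(3,0,2)
  result₂ = (2 1 3; 3 3 0; 3 4 2)
Equal? differ; not commutative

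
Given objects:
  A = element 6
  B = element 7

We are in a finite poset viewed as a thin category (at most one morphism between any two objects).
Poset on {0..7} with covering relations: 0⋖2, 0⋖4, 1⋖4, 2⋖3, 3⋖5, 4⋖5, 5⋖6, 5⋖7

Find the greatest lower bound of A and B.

Answer: A∧B = 5

Derivation:
Common predecessors of 6,7: {0,1,2,3,4,5}
  0 ≤ 5
  1 ≤ 5
  2 ≤ 5
  3 ≤ 5
  4 ≤ 5
  5 ≤ 5
glb = 5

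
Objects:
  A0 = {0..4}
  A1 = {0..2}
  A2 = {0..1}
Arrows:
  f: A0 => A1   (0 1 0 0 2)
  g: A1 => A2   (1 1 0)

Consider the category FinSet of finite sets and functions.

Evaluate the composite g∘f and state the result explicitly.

  0 f=>0 g=>1
  1 f=>1 g=>1
  2 f=>0 g=>1
  3 f=>0 g=>1
  4 f=>2 g=>0
⟦path⟧: (1 1 1 1 0)

Answer: (1 1 1 1 0)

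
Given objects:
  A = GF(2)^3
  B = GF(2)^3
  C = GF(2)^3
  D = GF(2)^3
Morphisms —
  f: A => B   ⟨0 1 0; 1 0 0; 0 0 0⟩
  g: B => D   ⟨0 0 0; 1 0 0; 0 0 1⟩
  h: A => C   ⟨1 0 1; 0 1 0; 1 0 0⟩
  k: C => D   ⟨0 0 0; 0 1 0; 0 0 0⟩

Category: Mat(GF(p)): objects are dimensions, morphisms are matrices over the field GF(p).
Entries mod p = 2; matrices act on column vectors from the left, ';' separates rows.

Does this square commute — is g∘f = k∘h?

Answer: COMMUTES

Derivation:
Along f;g (path 1):
  e0=(1,0,0) f=>(0,1,0) g=>(0,0,0)
  e1=(0,1,0) f=>(1,0,0) g=>(0,1,0)
  e2=(0,0,1) f=>(0,0,0) g=>(0,0,0)
  ⟦path⟧₁ = ⟨0 0 0; 0 1 0; 0 0 0⟩
Along h;k (path 2):
  e0=(1,0,0) h=>(1,0,1) k=>(0,0,0)
  e1=(0,1,0) h=>(0,1,0) k=>(0,1,0)
  e2=(0,0,1) h=>(1,0,0) k=>(0,0,0)
  ⟦path⟧₂ = ⟨0 0 0; 0 1 0; 0 0 0⟩
Equal? same morphism ✓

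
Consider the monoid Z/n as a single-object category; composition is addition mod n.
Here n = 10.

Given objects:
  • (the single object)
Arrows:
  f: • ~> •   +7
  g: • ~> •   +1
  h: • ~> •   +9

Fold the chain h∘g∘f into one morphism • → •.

  0 +7≡7 +1≡8 +9≡7  (mod 10)
result: +7

Answer: +7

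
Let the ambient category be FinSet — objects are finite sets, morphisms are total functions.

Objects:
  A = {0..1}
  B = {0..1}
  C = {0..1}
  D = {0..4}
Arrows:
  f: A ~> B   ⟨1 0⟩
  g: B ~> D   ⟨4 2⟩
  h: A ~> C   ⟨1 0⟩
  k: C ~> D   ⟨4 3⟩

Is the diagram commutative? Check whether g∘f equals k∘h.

Along f;g (path 1):
  0 f~>1 g~>2
  1 f~>0 g~>4
  ⟦path⟧₁ = ⟨2 4⟩
Along h;k (path 2):
  0 h~>1 k~>3
  1 h~>0 k~>4
  ⟦path⟧₂ = ⟨3 4⟩
Equal? differ; not commutative

Answer: DOES NOT COMMUTE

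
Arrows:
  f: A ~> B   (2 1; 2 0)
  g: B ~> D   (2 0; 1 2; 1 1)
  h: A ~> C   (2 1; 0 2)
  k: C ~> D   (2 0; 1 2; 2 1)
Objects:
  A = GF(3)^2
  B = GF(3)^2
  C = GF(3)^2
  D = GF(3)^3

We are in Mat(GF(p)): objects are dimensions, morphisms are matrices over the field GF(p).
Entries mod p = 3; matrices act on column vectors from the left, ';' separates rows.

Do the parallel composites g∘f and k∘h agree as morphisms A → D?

Along f;g (path 1):
  e0=(1,0) f~>(2,2) g~>(1,0,1)
  e1=(0,1) f~>(1,0) g~>(2,1,1)
  result₁ = (1 2; 0 1; 1 1)
Along h;k (path 2):
  e0=(1,0) h~>(2,0) k~>(1,2,1)
  e1=(0,1) h~>(1,2) k~>(2,2,1)
  result₂ = (1 2; 2 2; 1 1)
Equal? differ; not commutative

Answer: DOES NOT COMMUTE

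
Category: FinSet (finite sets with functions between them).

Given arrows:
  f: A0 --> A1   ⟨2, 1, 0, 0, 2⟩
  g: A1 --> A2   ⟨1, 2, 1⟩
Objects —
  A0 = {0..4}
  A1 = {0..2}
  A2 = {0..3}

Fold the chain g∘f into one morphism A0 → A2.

  0 f-->2 g-->1
  1 f-->1 g-->2
  2 f-->0 g-->1
  3 f-->0 g-->1
  4 f-->2 g-->1
⟦path⟧: ⟨1, 2, 1, 1, 1⟩

Answer: ⟨1, 2, 1, 1, 1⟩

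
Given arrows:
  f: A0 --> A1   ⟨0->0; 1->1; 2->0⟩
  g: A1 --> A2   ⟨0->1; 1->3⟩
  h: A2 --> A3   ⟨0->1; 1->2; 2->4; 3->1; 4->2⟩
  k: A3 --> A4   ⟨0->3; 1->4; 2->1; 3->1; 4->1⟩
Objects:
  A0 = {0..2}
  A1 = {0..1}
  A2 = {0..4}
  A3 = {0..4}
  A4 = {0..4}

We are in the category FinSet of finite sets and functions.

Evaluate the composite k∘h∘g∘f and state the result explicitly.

  0 f-->0 g-->1 h-->2 k-->1
  1 f-->1 g-->3 h-->1 k-->4
  2 f-->0 g-->1 h-->2 k-->1
⟦path⟧: ⟨0->1; 1->4; 2->1⟩

Answer: ⟨0->1; 1->4; 2->1⟩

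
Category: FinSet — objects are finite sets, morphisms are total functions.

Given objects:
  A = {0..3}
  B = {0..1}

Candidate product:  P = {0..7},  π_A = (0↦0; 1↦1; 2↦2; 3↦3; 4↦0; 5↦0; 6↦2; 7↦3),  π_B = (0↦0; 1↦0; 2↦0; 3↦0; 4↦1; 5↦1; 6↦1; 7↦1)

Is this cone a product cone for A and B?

Answer: NOT A VALID PRODUCT — duplicate pair at indices 4,5

Derivation:
|A|·|B| = 4·2 = 8;  |P| = 8
Check the pairing map k ↦ (π_A(k), π_B(k)):
  0 ↦ (0,0)
  1 ↦ (1,0)
  2 ↦ (2,0)
  3 ↦ (3,0)
  4 ↦ (0,1)
  5 ↦ (0,1)  ✗ repeats pair of k=4
  6 ↦ (2,1)
  7 ↦ (3,1)
distinct pairs in image: 7 / 8 needed
  → (0,1) hit at k=4 and k=5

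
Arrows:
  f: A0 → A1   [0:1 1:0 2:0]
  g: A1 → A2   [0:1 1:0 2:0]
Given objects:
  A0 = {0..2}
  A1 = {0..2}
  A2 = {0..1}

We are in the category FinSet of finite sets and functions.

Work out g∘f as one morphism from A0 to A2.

  0 f→1 g→0
  1 f→0 g→1
  2 f→0 g→1
result: [0:0 1:1 2:1]

Answer: [0:0 1:1 2:1]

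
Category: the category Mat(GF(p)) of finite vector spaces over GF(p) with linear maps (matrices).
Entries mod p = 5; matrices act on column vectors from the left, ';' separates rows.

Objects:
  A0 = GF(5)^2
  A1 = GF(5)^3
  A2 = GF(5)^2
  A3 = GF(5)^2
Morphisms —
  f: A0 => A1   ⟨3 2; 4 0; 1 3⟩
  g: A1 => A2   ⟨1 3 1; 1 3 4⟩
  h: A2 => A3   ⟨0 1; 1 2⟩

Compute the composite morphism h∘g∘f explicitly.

  e0=[1,0] f=>[3,4,1] g=>[1,4] h=>[4,4]
  e1=[0,1] f=>[2,0,3] g=>[0,4] h=>[4,3]
composite: ⟨4 4; 4 3⟩

Answer: ⟨4 4; 4 3⟩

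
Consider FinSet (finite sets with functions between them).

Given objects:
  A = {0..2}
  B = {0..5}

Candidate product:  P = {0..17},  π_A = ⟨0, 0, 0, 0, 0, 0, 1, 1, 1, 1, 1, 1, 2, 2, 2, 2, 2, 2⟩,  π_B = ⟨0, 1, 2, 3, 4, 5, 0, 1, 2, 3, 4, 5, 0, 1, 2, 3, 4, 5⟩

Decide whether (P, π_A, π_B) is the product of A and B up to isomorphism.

Answer: VALID PRODUCT

Derivation:
|A|·|B| = 3·6 = 18;  |P| = 18
Check the pairing map k ↦ (π_A(k), π_B(k)):
  0 : (0,0)
  1 : (0,1)
  2 : (0,2)
  3 : (0,3)
  4 : (0,4)
  5 : (0,5)
  6 : (1,0)
  7 : (1,1)
  8 : (1,2)
  9 : (1,3)
  10 : (1,4)
  11 : (1,5)
  12 : (2,0)
  13 : (2,1)
  14 : (2,2)
  15 : (2,3)
  16 : (2,4)
  17 : (2,5)
distinct pairs in image: 18 / 18 needed
  → bijection onto A×B; projections well-typed.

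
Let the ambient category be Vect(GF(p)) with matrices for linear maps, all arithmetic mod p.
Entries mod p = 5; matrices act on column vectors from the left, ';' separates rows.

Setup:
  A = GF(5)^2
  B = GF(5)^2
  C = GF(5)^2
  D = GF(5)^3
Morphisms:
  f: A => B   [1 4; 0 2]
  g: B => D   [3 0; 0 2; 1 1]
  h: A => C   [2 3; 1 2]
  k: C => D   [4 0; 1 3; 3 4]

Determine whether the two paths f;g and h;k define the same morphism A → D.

Answer: DOES NOT COMMUTE

Work:
Path 1 = f;g:
  e0=⟨1,0⟩ f=>⟨1,0⟩ g=>⟨3,0,1⟩
  e1=⟨0,1⟩ f=>⟨4,2⟩ g=>⟨2,4,1⟩
  ⟦path⟧₁ = [3 2; 0 4; 1 1]
Path 2 = h;k:
  e0=⟨1,0⟩ h=>⟨2,1⟩ k=>⟨3,0,0⟩
  e1=⟨0,1⟩ h=>⟨3,2⟩ k=>⟨2,4,2⟩
  ⟦path⟧₂ = [3 2; 0 4; 0 2]
Equal? differ; not commutative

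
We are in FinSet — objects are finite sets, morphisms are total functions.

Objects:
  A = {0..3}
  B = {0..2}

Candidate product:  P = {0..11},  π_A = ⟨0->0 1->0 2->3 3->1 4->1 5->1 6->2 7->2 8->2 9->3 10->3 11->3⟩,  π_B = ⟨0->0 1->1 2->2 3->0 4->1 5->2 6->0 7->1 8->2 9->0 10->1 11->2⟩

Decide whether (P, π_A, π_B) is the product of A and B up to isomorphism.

Answer: NOT A VALID PRODUCT — duplicate pair at indices 11,2

Derivation:
|A|·|B| = 4·3 = 12;  |P| = 12
Check the pairing map k ↦ (π_A(k), π_B(k)):
  0 -> (0,0)
  1 -> (0,1)
  2 -> (3,2)
  3 -> (1,0)
  4 -> (1,1)
  5 -> (1,2)
  6 -> (2,0)
  7 -> (2,1)
  8 -> (2,2)
  9 -> (3,0)
  10 -> (3,1)
  11 -> (3,2)  ✗ repeats pair of k=2
distinct pairs in image: 11 / 12 needed
  → (3,2) hit at k=2 and k=11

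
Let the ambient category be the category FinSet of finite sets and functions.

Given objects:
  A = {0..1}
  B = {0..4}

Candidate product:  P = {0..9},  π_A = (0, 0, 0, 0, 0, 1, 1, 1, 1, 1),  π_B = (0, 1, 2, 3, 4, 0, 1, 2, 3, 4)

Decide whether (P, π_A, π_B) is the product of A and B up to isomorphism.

Answer: VALID PRODUCT

Work:
|A|·|B| = 2·5 = 10;  |P| = 10
Check the pairing map k ↦ (π_A(k), π_B(k)):
  0 -> (0,0)
  1 -> (0,1)
  2 -> (0,2)
  3 -> (0,3)
  4 -> (0,4)
  5 -> (1,0)
  6 -> (1,1)
  7 -> (1,2)
  8 -> (1,3)
  9 -> (1,4)
distinct pairs in image: 10 / 10 needed
  → bijection onto A×B; projections well-typed.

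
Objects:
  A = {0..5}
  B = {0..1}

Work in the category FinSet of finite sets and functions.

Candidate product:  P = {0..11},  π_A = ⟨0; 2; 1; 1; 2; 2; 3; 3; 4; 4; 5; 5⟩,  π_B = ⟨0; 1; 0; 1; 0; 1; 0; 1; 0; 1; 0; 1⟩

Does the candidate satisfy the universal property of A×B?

Answer: NOT A VALID PRODUCT — duplicate pair at indices 5,1

Work:
|A|·|B| = 6·2 = 12;  |P| = 12
Check the pairing map k ↦ (π_A(k), π_B(k)):
  0 ↦ (0,0)
  1 ↦ (2,1)
  2 ↦ (1,0)
  3 ↦ (1,1)
  4 ↦ (2,0)
  5 ↦ (2,1)  ✗ repeats pair of k=1
  6 ↦ (3,0)
  7 ↦ (3,1)
  8 ↦ (4,0)
  9 ↦ (4,1)
  10 ↦ (5,0)
  11 ↦ (5,1)
distinct pairs in image: 11 / 12 needed
  → (2,1) hit at k=1 and k=5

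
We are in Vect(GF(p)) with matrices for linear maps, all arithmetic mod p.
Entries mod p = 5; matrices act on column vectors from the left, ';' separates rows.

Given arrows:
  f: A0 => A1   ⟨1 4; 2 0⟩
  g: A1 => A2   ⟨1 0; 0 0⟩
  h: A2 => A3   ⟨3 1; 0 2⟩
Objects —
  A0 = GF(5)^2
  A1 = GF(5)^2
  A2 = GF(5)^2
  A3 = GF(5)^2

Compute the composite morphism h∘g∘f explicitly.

Answer: ⟨3 2; 0 0⟩

Trace:
  e0=[1,0] f=>[1,2] g=>[1,0] h=>[3,0]
  e1=[0,1] f=>[4,0] g=>[4,0] h=>[2,0]
result: ⟨3 2; 0 0⟩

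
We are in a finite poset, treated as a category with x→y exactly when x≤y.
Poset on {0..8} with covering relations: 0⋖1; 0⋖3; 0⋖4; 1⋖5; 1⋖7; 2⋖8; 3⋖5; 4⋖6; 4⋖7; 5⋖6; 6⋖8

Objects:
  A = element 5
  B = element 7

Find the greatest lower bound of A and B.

Lower bounds of A=5 and B=7: {0,1}
  0 ≤ 1
  1 ≤ 1
glb = 1

Answer: A∧B = 1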